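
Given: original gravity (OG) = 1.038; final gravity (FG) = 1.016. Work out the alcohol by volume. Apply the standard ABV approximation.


ABV = (OG − FG) · 131.25
ABV = (1.038 − 1.016) · 131.25

2.8875 % ABV


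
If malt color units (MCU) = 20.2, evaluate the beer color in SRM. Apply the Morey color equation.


SRM = 1.4922 · MCU^0.6859
SRM = 1.4922 · 20.2^0.6859

11.7265 SRM


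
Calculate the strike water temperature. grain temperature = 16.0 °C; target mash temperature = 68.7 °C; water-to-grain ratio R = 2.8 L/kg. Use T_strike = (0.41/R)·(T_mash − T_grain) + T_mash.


T_strike = (0.41/2.8)·(68.7 − 16.0) + 68.7

76.4168 °C


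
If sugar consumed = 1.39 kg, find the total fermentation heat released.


Q = m_sugar · 590 kJ/kg
Q = 1.39 · 590

820.1000 kJ


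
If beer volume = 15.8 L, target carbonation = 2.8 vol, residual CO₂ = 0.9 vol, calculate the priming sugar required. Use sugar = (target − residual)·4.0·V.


sugar = (2.8 − 0.9)·4.0·15.8

120.0800 g


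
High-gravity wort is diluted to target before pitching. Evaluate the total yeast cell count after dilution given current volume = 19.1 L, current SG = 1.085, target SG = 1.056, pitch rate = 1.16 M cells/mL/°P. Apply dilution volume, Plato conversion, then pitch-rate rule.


V_w = V·((SG_c−1)/(SG_t−1)−1);  °P = 259 − 259/SG_t;  cells = rate·(V+V_w)·°P
V_w = 19.1·((1.085−1)/(1.056−1)−1) = 9.8911
V_final = 19.1 + 9.8911 = 28.9911
°P = 259 − 259/1.056 = 13.7348
cells = 1.16·28.9911·13.7348

461.8980 billion cells


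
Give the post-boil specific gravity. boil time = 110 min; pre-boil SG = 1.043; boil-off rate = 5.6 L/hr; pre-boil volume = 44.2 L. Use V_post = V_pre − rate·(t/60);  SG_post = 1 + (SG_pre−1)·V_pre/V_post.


V_post = 44.2 − 5.6·(110/60) = 33.9333
SG_post = 1 + (1.043 − 1)·44.2/33.9333

1.0560


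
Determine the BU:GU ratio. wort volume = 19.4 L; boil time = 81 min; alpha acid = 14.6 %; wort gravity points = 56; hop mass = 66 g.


U = 1.65·0.000125^(GP/1000)·(1−e^(−0.04t))/4.15;  IBU = (α/100)·m·U·1000/V;  BU:GU = IBU/GP
U = 1.65·0.000125^(56/1000)·(1−e^(−0.04·81))/4.15 = 0.2309
IBU = (14.6/100)·66·0.2309·1000/19.4 = 114.7116
BU:GU = 114.7116/56

2.0484


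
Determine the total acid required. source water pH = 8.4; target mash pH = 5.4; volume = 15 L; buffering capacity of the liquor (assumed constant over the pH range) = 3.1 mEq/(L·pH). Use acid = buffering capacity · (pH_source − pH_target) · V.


acid = 3.1 · (8.4 − 5.4) · 15

139.5000 mEq


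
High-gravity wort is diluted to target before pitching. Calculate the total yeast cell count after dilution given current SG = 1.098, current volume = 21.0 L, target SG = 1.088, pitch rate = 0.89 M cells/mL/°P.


V_w = V·((SG_c−1)/(SG_t−1)−1);  °P = 259 − 259/SG_t;  cells = rate·(V+V_w)·°P
V_w = 21.0·((1.098−1)/(1.088−1)−1) = 2.3864
V_final = 21.0 + 2.3864 = 23.3864
°P = 259 − 259/1.088 = 20.9485
cells = 0.89·23.3864·20.9485

436.0198 billion cells


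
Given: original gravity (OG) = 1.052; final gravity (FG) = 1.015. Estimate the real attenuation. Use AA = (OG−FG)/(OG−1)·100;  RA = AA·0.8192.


AA = (1.052 − 1.015)/(1.052 − 1)·100 = 71.1538
RA = 71.1538·0.8192

58.2892 %


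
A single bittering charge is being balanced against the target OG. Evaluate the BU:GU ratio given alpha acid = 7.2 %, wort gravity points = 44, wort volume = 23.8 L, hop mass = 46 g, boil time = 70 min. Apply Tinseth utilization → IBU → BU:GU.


U = 1.65·0.000125^(GP/1000)·(1−e^(−0.04t))/4.15;  IBU = (α/100)·m·U·1000/V;  BU:GU = IBU/GP
U = 1.65·0.000125^(44/1000)·(1−e^(−0.04·70))/4.15 = 0.2515
IBU = (7.2/100)·46·0.2515·1000/23.8 = 34.9918
BU:GU = 34.9918/44

0.7953


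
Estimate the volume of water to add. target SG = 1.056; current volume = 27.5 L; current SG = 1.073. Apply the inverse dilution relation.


V_water = V·((SG_curr − 1)/(SG_target − 1) − 1)
V_water = 27.5·((1.073 − 1)/(1.056 − 1) − 1)

8.3482 L


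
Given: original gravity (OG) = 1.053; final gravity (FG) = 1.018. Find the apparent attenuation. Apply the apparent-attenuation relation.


AA = (OG − FG)/(OG − 1) · 100
AA = (1.053 − 1.018)/(1.053 − 1) · 100

66.0377 %


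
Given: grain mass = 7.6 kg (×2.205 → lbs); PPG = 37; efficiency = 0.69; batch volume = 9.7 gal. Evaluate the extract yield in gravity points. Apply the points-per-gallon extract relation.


points = lbs × PPG × eff / vol
lbs = 7.6 × 2.205 = 16.7580
points = 16.7580 × 37 × 0.69 / 9.7

44.1064 points


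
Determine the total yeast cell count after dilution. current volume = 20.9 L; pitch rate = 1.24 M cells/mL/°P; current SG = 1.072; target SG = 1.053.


V_w = V·((SG_c−1)/(SG_t−1)−1);  °P = 259 − 259/SG_t;  cells = rate·(V+V_w)·°P
V_w = 20.9·((1.072−1)/(1.053−1)−1) = 7.4925
V_final = 20.9 + 7.4925 = 28.3925
°P = 259 − 259/1.053 = 13.0361
cells = 1.24·28.3925·13.0361

458.9569 billion cells


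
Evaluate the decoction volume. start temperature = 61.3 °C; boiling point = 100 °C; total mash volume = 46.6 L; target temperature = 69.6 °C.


V_dec = V_total·(T_target − T_start)/(T_boil − T_start)
V_dec = 46.6·(69.6 − 61.3)/(100 − 61.3)

9.9943 L


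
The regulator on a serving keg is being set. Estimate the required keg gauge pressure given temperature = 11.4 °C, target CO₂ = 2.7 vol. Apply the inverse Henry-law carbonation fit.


psi = vols/(0.01821 + 0.09011·e^(−0.04·T)) − 14.695
psi = 2.7/(0.01821 + 0.09011·e^(−0.04·11.4)) − 14.695

21.1506 psi


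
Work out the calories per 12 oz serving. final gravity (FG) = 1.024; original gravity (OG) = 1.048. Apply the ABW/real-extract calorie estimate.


ABW = (OG−FG)·131.25·0.79/FG;  °P = 259 − 259/SG (for OG→OE and FG→AE);  RE = 0.1808·OE + 0.8192·AE;  Cal = (6.9·ABW + 4·(RE−0.1))·FG·3.55
ABW = (1.048 − 1.024)·131.25·0.79/1.024 = 2.4302
OE = 259 − 259/1.048 = 11.8626 °P
AE = 259 − 259/1.024 = 6.0703 °P
RE = 0.1808·11.8626 + 0.8192·6.0703 = 7.1176 °P
Cal = (6.9·2.4302 + 4·(7.1176−0.1))·1.024·3.55

162.9967 kcal


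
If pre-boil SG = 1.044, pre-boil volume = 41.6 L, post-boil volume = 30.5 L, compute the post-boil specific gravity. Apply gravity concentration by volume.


SG_post = 1 + (SG_pre − 1)·V_pre/V_post
pts_pre = (1.044 − 1)·1000 = 44.0000
pts_post = 44.0000·41.6/30.5 = 60.0131
SG_post = 1 + 60.0131/1000

1.0600


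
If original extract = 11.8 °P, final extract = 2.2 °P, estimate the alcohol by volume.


SG = 259/(259 − P);  ABV = (OG − FG)·131.25
OG = 259/(259 − 11.8) = 1.0477
FG = 259/(259 − 2.2) = 1.0086
ABV = (1.0477 − 1.0086)·131.25

5.1408 % ABV


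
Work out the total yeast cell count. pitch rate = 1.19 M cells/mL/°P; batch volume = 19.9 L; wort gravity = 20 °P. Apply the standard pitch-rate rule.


cells (billions) = rate · V_L · °P
cells = 1.19 · 19.9 · 20

473.6200 billion cells


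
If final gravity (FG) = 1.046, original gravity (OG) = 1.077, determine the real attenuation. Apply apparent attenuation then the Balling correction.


AA = (OG−FG)/(OG−1)·100;  RA = AA·0.8192
AA = (1.077 − 1.046)/(1.077 − 1)·100 = 40.2597
RA = 40.2597·0.8192

32.9808 %


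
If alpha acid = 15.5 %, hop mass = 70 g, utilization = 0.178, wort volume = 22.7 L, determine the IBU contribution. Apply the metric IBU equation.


IBU = (α/100)·mass·U·1000 / V
IBU = (15.5/100)·70·0.178·1000 / 22.7

85.0793 IBU


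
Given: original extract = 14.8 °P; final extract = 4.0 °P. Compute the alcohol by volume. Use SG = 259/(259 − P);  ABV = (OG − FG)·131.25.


OG = 259/(259 − 14.8) = 1.0606
FG = 259/(259 − 4.0) = 1.0157
ABV = (1.0606 − 1.0157)·131.25

5.8957 % ABV


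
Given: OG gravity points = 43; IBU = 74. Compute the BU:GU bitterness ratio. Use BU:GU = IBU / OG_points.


BU:GU = 74 / 43

1.7209


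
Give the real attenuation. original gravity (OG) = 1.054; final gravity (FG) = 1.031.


AA = (OG−FG)/(OG−1)·100;  RA = AA·0.8192
AA = (1.054 − 1.031)/(1.054 − 1)·100 = 42.5926
RA = 42.5926·0.8192

34.8919 %


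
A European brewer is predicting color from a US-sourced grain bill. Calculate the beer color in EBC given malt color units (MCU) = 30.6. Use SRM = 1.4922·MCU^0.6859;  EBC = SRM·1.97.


SRM = 1.4922·30.6^0.6859 = 15.5913
EBC = 15.5913·1.97

30.7149 EBC


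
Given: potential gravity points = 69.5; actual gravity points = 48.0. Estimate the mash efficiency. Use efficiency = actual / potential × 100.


efficiency = 48.0 / 69.5 × 100

69.0647 %


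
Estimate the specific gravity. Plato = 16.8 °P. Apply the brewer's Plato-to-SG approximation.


SG = 259/(259 − P)
SG = 259/(259 − 16.8)

1.0694


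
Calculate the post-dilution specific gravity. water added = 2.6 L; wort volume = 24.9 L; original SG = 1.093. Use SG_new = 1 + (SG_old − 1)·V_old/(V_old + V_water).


pts = (1.093 − 1)·1000·24.9/(24.9 + 2.6) = 84.2073
SG_new = 1 + 84.2073/1000

1.0842


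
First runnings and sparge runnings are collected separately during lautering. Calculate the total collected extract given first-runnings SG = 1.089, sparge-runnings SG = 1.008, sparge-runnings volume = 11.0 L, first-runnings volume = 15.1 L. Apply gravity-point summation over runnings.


total = Σ (SG_i − 1)·1000·V_i
first = (1.089 − 1)·1000·15.1 = 1343.9000
sparge = (1.008 − 1)·1000·11.0 = 88.0000
total = 1343.9000 + 88.0000

1431.9000 gravity·L


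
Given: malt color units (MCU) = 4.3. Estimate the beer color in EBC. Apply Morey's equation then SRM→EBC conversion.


SRM = 1.4922·MCU^0.6859;  EBC = SRM·1.97
SRM = 1.4922·4.3^0.6859 = 4.0581
EBC = 4.0581·1.97

7.9945 EBC


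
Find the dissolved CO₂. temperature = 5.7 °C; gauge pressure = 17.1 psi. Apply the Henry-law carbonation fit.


vols = (P + 14.695)·(0.01821 + 0.09011·e^(−0.04·T))
vols = (17.1 + 14.695)·(0.01821 + 0.09011·e^(−0.04·5.7))

2.8599 volumes


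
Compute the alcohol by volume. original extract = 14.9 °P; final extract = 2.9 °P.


SG = 259/(259 − P);  ABV = (OG − FG)·131.25
OG = 259/(259 − 14.9) = 1.0610
FG = 259/(259 − 2.9) = 1.0113
ABV = (1.0610 − 1.0113)·131.25

6.5253 % ABV


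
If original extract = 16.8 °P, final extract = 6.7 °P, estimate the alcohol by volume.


SG = 259/(259 − P);  ABV = (OG − FG)·131.25
OG = 259/(259 − 16.8) = 1.0694
FG = 259/(259 − 6.7) = 1.0266
ABV = (1.0694 − 1.0266)·131.25

5.6186 % ABV


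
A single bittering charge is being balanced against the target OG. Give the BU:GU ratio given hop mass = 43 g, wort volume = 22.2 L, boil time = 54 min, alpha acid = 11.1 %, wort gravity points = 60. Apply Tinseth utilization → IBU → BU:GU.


U = 1.65·0.000125^(GP/1000)·(1−e^(−0.04t))/4.15;  IBU = (α/100)·m·U·1000/V;  BU:GU = IBU/GP
U = 1.65·0.000125^(60/1000)·(1−e^(−0.04·54))/4.15 = 0.2051
IBU = (11.1/100)·43·0.2051·1000/22.2 = 44.1035
BU:GU = 44.1035/60

0.7351


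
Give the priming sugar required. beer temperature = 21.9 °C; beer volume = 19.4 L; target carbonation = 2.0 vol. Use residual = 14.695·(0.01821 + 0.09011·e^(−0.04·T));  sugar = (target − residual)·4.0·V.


residual = 14.695·(0.01821 + 0.09011·e^(−0.04·21.9)) = 0.8190
sugar = (2.0 − 0.8190)·4.0·19.4

91.6426 g


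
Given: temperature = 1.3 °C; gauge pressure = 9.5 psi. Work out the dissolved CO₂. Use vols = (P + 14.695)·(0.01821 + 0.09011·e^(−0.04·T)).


vols = (9.5 + 14.695)·(0.01821 + 0.09011·e^(−0.04·1.3))

2.5103 volumes


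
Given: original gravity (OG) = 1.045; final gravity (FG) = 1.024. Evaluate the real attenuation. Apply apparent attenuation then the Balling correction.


AA = (OG−FG)/(OG−1)·100;  RA = AA·0.8192
AA = (1.045 − 1.024)/(1.045 − 1)·100 = 46.6667
RA = 46.6667·0.8192

38.2293 %


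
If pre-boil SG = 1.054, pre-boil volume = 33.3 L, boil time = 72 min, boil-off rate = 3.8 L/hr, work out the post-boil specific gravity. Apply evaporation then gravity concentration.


V_post = V_pre − rate·(t/60);  SG_post = 1 + (SG_pre−1)·V_pre/V_post
V_post = 33.3 − 3.8·(72/60) = 28.7400
SG_post = 1 + (1.054 − 1)·33.3/28.7400

1.0626


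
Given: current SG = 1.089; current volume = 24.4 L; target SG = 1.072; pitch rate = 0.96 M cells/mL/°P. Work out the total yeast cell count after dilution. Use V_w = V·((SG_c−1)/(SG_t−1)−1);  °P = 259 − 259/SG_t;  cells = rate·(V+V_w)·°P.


V_w = 24.4·((1.089−1)/(1.072−1)−1) = 5.7611
V_final = 24.4 + 5.7611 = 30.1611
°P = 259 − 259/1.072 = 17.3955
cells = 0.96·30.1611·17.3955

503.6816 billion cells


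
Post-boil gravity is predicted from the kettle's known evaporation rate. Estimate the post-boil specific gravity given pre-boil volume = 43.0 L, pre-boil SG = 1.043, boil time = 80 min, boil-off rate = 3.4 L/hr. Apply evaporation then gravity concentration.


V_post = V_pre − rate·(t/60);  SG_post = 1 + (SG_pre−1)·V_pre/V_post
V_post = 43.0 − 3.4·(80/60) = 38.4667
SG_post = 1 + (1.043 − 1)·43.0/38.4667

1.0481


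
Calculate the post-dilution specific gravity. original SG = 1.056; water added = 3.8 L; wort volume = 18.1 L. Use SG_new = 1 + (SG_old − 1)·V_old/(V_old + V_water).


pts = (1.056 − 1)·1000·18.1/(18.1 + 3.8) = 46.2831
SG_new = 1 + 46.2831/1000

1.0463


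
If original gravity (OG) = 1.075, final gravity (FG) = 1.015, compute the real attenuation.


AA = (OG−FG)/(OG−1)·100;  RA = AA·0.8192
AA = (1.075 − 1.015)/(1.075 − 1)·100 = 80.0000
RA = 80.0000·0.8192

65.5360 %


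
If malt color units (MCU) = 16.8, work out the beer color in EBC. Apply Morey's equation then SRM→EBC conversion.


SRM = 1.4922·MCU^0.6859;  EBC = SRM·1.97
SRM = 1.4922·16.8^0.6859 = 10.3340
EBC = 10.3340·1.97

20.3579 EBC


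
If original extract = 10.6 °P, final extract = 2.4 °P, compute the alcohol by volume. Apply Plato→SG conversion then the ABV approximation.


SG = 259/(259 − P);  ABV = (OG − FG)·131.25
OG = 259/(259 − 10.6) = 1.0427
FG = 259/(259 − 2.4) = 1.0094
ABV = (1.0427 − 1.0094)·131.25

4.3733 % ABV


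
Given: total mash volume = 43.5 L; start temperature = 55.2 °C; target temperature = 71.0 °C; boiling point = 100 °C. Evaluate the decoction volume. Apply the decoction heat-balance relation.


V_dec = V_total·(T_target − T_start)/(T_boil − T_start)
V_dec = 43.5·(71.0 − 55.2)/(100 − 55.2)

15.3415 L


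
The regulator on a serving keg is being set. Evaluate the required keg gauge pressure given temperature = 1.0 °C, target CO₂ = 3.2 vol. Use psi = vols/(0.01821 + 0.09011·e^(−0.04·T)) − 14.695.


psi = 3.2/(0.01821 + 0.09011·e^(−0.04·1.0)) − 14.695

15.8432 psi


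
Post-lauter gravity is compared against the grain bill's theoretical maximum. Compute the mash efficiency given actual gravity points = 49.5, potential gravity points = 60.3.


efficiency = actual / potential × 100
efficiency = 49.5 / 60.3 × 100

82.0896 %


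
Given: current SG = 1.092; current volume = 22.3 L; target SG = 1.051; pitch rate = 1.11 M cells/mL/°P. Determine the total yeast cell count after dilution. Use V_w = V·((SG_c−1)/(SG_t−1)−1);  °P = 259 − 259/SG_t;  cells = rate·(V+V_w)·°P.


V_w = 22.3·((1.092−1)/(1.051−1)−1) = 17.9275
V_final = 22.3 + 17.9275 = 40.2275
°P = 259 − 259/1.051 = 12.5680
cells = 1.11·40.2275·12.5680

561.1936 billion cells


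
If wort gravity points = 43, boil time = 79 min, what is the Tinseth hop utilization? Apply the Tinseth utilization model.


U = 1.65·0.000125^(GP/1000) · (1 − e^(−0.04·t))/4.15
bigness = 1.65·0.000125^(43/1000) = 1.1211
boil_factor = (1 − e^(−0.04·79))/4.15 = 0.2307
U = 1.1211 · 0.2307

0.2587


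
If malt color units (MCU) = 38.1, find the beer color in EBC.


SRM = 1.4922·MCU^0.6859;  EBC = SRM·1.97
SRM = 1.4922·38.1^0.6859 = 18.1211
EBC = 18.1211·1.97

35.6985 EBC


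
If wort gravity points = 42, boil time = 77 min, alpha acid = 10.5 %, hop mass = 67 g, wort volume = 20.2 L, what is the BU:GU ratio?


U = 1.65·0.000125^(GP/1000)·(1−e^(−0.04t))/4.15;  IBU = (α/100)·m·U·1000/V;  BU:GU = IBU/GP
U = 1.65·0.000125^(42/1000)·(1−e^(−0.04·77))/4.15 = 0.2601
IBU = (10.5/100)·67·0.2601·1000/20.2 = 90.5703
BU:GU = 90.5703/42

2.1564


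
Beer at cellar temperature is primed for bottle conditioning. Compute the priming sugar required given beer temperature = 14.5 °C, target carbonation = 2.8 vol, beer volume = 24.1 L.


residual = 14.695·(0.01821 + 0.09011·e^(−0.04·T));  sugar = (target − residual)·4.0·V
residual = 14.695·(0.01821 + 0.09011·e^(−0.04·14.5)) = 1.0090
sugar = (2.8 − 1.0090)·4.0·24.1

172.6529 g


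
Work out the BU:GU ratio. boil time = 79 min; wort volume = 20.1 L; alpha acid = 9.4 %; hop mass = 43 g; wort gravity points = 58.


U = 1.65·0.000125^(GP/1000)·(1−e^(−0.04t))/4.15;  IBU = (α/100)·m·U·1000/V;  BU:GU = IBU/GP
U = 1.65·0.000125^(58/1000)·(1−e^(−0.04·79))/4.15 = 0.2261
IBU = (9.4/100)·43·0.2261·1000/20.1 = 45.4600
BU:GU = 45.4600/58

0.7838


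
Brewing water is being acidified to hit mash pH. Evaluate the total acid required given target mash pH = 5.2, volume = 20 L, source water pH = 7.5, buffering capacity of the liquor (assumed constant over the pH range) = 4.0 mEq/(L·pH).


acid = buffering capacity · (pH_source − pH_target) · V
acid = 4.0 · (7.5 − 5.2) · 20

184.0000 mEq


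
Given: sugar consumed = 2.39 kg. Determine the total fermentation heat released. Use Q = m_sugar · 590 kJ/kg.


Q = 2.39 · 590

1410.1000 kJ


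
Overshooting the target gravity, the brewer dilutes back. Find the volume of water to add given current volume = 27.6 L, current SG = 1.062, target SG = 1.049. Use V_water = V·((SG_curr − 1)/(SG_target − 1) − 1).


V_water = 27.6·((1.062 − 1)/(1.049 − 1) − 1)

7.3224 L


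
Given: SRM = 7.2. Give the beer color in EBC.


EBC = SRM · 1.97
EBC = 7.2 · 1.97

14.1840 EBC


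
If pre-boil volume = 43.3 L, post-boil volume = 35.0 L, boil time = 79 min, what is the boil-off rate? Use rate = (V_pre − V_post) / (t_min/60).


rate = (43.3 − 35.0) / (79/60)

6.3038 L/hr


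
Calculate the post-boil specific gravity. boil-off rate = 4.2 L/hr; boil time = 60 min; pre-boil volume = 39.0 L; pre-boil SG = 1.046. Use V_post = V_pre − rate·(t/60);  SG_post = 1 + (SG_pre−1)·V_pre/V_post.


V_post = 39.0 − 4.2·(60/60) = 34.8000
SG_post = 1 + (1.046 − 1)·39.0/34.8000

1.0516


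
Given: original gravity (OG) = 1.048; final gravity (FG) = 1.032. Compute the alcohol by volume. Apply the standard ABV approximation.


ABV = (OG − FG) · 131.25
ABV = (1.048 − 1.032) · 131.25

2.1000 % ABV


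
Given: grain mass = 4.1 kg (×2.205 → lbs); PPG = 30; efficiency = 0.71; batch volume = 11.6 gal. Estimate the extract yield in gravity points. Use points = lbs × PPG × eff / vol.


lbs = 4.1 × 2.205 = 9.0405
points = 9.0405 × 30 × 0.71 / 11.6

16.6002 points


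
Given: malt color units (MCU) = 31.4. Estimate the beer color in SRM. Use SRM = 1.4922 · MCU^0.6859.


SRM = 1.4922 · 31.4^0.6859

15.8698 SRM


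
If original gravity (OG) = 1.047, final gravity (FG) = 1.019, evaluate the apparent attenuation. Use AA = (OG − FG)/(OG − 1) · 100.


AA = (1.047 − 1.019)/(1.047 − 1) · 100

59.5745 %


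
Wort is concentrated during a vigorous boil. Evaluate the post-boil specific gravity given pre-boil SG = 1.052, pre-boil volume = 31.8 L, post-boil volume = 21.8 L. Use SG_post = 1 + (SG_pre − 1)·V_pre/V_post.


pts_pre = (1.052 − 1)·1000 = 52.0000
pts_post = 52.0000·31.8/21.8 = 75.8532
SG_post = 1 + 75.8532/1000

1.0759


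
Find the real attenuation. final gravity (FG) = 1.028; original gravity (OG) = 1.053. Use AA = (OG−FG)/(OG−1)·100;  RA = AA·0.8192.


AA = (1.053 − 1.028)/(1.053 − 1)·100 = 47.1698
RA = 47.1698·0.8192

38.6415 %


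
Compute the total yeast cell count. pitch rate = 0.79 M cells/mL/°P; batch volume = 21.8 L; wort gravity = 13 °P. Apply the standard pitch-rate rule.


cells (billions) = rate · V_L · °P
cells = 0.79 · 21.8 · 13

223.8860 billion cells


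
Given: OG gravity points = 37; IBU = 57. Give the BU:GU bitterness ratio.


BU:GU = IBU / OG_points
BU:GU = 57 / 37

1.5405


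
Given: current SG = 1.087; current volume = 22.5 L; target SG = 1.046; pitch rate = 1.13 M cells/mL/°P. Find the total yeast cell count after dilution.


V_w = V·((SG_c−1)/(SG_t−1)−1);  °P = 259 − 259/SG_t;  cells = rate·(V+V_w)·°P
V_w = 22.5·((1.087−1)/(1.046−1)−1) = 20.0543
V_final = 22.5 + 20.0543 = 42.5543
°P = 259 − 259/1.046 = 11.3901
cells = 1.13·42.5543·11.3901

547.7070 billion cells


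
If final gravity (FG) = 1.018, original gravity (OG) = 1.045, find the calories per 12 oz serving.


ABW = (OG−FG)·131.25·0.79/FG;  °P = 259 − 259/SG (for OG→OE and FG→AE);  RE = 0.1808·OE + 0.8192·AE;  Cal = (6.9·ABW + 4·(RE−0.1))·FG·3.55
ABW = (1.045 − 1.018)·131.25·0.79/1.018 = 2.7501
OE = 259 − 259/1.045 = 11.1531 °P
AE = 259 − 259/1.018 = 4.5796 °P
RE = 0.1808·11.1531 + 0.8192·4.5796 = 5.7681 °P
Cal = (6.9·2.7501 + 4·(5.7681−0.1))·1.018·3.55

150.5106 kcal


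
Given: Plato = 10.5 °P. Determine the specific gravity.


SG = 259/(259 − P)
SG = 259/(259 − 10.5)

1.0423


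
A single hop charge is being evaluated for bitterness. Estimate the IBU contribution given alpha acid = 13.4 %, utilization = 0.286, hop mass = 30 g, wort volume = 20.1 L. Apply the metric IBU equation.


IBU = (α/100)·mass·U·1000 / V
IBU = (13.4/100)·30·0.286·1000 / 20.1

57.2000 IBU


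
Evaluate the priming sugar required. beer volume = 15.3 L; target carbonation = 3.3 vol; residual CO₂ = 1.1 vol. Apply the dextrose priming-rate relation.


sugar = (target − residual)·4.0·V
sugar = (3.3 − 1.1)·4.0·15.3

134.6400 g


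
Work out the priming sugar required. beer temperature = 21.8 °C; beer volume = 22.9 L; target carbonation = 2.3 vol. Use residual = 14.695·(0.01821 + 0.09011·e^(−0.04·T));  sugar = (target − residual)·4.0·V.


residual = 14.695·(0.01821 + 0.09011·e^(−0.04·21.8)) = 0.8212
sugar = (2.3 − 0.8212)·4.0·22.9

135.4536 g


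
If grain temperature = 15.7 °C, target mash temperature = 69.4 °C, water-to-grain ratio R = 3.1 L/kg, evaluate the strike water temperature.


T_strike = (0.41/R)·(T_mash − T_grain) + T_mash
T_strike = (0.41/3.1)·(69.4 − 15.7) + 69.4

76.5023 °C


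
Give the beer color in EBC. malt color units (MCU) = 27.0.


SRM = 1.4922·MCU^0.6859;  EBC = SRM·1.97
SRM = 1.4922·27.0^0.6859 = 14.3087
EBC = 14.3087·1.97

28.1881 EBC


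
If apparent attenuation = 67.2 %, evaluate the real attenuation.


RA = AA · 0.8192
RA = 67.2 · 0.8192

55.0502 %


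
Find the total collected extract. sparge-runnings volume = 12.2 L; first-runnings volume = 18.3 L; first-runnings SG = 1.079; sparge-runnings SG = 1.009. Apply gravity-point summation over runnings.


total = Σ (SG_i − 1)·1000·V_i
first = (1.079 − 1)·1000·18.3 = 1445.7000
sparge = (1.009 − 1)·1000·12.2 = 109.8000
total = 1445.7000 + 109.8000

1555.5000 gravity·L


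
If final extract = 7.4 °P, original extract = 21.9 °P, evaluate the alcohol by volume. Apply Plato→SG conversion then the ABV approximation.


SG = 259/(259 − P);  ABV = (OG − FG)·131.25
OG = 259/(259 − 21.9) = 1.0924
FG = 259/(259 − 7.4) = 1.0294
ABV = (1.0924 − 1.0294)·131.25

8.2628 % ABV


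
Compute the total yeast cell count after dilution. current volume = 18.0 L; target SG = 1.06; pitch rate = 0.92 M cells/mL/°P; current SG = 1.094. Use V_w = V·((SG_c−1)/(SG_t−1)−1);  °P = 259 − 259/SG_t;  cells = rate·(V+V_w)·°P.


V_w = 18.0·((1.094−1)/(1.06−1)−1) = 10.2000
V_final = 18.0 + 10.2000 = 28.2000
°P = 259 − 259/1.06 = 14.6604
cells = 0.92·28.2000·14.6604

380.3488 billion cells


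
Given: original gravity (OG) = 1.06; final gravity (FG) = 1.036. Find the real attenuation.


AA = (OG−FG)/(OG−1)·100;  RA = AA·0.8192
AA = (1.06 − 1.036)/(1.06 − 1)·100 = 40.0000
RA = 40.0000·0.8192

32.7680 %


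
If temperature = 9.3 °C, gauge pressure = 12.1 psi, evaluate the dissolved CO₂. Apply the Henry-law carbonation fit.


vols = (P + 14.695)·(0.01821 + 0.09011·e^(−0.04·T))
vols = (12.1 + 14.695)·(0.01821 + 0.09011·e^(−0.04·9.3))

2.1524 volumes


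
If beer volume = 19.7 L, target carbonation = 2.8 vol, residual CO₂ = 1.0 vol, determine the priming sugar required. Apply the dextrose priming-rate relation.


sugar = (target − residual)·4.0·V
sugar = (2.8 − 1.0)·4.0·19.7

141.8400 g


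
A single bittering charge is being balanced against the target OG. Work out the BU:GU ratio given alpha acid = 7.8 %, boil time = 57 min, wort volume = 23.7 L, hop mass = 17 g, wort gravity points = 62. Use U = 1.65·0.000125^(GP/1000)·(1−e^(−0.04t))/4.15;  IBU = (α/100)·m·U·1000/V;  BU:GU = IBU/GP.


U = 1.65·0.000125^(62/1000)·(1−e^(−0.04·57))/4.15 = 0.2044
IBU = (7.8/100)·17·0.2044·1000/23.7 = 11.4387
BU:GU = 11.4387/62

0.1845


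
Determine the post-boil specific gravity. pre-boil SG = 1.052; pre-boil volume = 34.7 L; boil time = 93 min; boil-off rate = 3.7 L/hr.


V_post = V_pre − rate·(t/60);  SG_post = 1 + (SG_pre−1)·V_pre/V_post
V_post = 34.7 − 3.7·(93/60) = 28.9650
SG_post = 1 + (1.052 − 1)·34.7/28.9650

1.0623


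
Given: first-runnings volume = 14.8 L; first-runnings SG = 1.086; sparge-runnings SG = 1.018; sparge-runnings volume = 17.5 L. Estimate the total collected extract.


total = Σ (SG_i − 1)·1000·V_i
first = (1.086 − 1)·1000·14.8 = 1272.8000
sparge = (1.018 − 1)·1000·17.5 = 315.0000
total = 1272.8000 + 315.0000

1587.8000 gravity·L


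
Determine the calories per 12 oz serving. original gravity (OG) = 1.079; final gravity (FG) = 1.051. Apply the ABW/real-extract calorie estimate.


ABW = (OG−FG)·131.25·0.79/FG;  °P = 259 − 259/SG (for OG→OE and FG→AE);  RE = 0.1808·OE + 0.8192·AE;  Cal = (6.9·ABW + 4·(RE−0.1))·FG·3.55
ABW = (1.079 − 1.051)·131.25·0.79/1.051 = 2.7624
OE = 259 − 259/1.079 = 18.9629 °P
AE = 259 − 259/1.051 = 12.5680 °P
RE = 0.1808·18.9629 + 0.8192·12.5680 = 13.7242 °P
Cal = (6.9·2.7624 + 4·(13.7242−0.1))·1.051·3.55

274.4458 kcal


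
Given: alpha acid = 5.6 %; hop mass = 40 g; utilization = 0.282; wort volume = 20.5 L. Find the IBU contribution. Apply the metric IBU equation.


IBU = (α/100)·mass·U·1000 / V
IBU = (5.6/100)·40·0.282·1000 / 20.5

30.8137 IBU


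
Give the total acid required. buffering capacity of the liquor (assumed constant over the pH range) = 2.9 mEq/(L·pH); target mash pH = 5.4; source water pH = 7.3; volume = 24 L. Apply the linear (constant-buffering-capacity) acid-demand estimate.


acid = buffering capacity · (pH_source − pH_target) · V
acid = 2.9 · (7.3 − 5.4) · 24

132.2400 mEq


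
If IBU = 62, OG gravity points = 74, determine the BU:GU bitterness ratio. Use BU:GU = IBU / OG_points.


BU:GU = 62 / 74

0.8378


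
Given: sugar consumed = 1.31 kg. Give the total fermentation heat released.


Q = m_sugar · 590 kJ/kg
Q = 1.31 · 590

772.9000 kJ


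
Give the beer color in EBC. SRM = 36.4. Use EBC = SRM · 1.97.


EBC = 36.4 · 1.97

71.7080 EBC


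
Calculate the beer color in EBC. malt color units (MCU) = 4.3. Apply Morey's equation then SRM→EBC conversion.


SRM = 1.4922·MCU^0.6859;  EBC = SRM·1.97
SRM = 1.4922·4.3^0.6859 = 4.0581
EBC = 4.0581·1.97

7.9945 EBC


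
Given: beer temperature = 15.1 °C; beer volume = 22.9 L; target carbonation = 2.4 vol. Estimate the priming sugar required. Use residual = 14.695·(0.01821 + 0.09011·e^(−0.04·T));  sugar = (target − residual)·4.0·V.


residual = 14.695·(0.01821 + 0.09011·e^(−0.04·15.1)) = 0.9914
sugar = (2.4 − 0.9914)·4.0·22.9

129.0266 g


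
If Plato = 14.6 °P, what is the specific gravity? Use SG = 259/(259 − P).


SG = 259/(259 − 14.6)

1.0597


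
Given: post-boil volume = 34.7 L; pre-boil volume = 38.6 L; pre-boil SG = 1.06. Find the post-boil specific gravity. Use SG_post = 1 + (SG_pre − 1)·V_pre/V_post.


pts_pre = (1.06 − 1)·1000 = 60.0000
pts_post = 60.0000·38.6/34.7 = 66.7435
SG_post = 1 + 66.7435/1000

1.0667


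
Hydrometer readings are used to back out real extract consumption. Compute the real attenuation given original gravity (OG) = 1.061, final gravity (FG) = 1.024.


AA = (OG−FG)/(OG−1)·100;  RA = AA·0.8192
AA = (1.061 − 1.024)/(1.061 − 1)·100 = 60.6557
RA = 60.6557·0.8192

49.6892 %


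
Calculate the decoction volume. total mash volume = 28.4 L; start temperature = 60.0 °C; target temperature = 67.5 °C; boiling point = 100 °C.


V_dec = V_total·(T_target − T_start)/(T_boil − T_start)
V_dec = 28.4·(67.5 − 60.0)/(100 − 60.0)

5.3250 L


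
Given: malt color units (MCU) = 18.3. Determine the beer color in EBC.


SRM = 1.4922·MCU^0.6859;  EBC = SRM·1.97
SRM = 1.4922·18.3^0.6859 = 10.9583
EBC = 10.9583·1.97

21.5878 EBC


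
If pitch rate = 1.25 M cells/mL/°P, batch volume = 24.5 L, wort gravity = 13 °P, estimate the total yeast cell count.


cells (billions) = rate · V_L · °P
cells = 1.25 · 24.5 · 13

398.1250 billion cells


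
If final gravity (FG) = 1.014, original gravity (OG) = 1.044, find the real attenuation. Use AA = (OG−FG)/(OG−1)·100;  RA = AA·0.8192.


AA = (1.044 − 1.014)/(1.044 − 1)·100 = 68.1818
RA = 68.1818·0.8192

55.8545 %


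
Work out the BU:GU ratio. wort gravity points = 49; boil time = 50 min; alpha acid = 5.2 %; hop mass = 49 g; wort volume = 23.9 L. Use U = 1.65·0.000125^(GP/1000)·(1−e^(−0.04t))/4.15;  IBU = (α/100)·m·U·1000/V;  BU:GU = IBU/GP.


U = 1.65·0.000125^(49/1000)·(1−e^(−0.04·50))/4.15 = 0.2213
IBU = (5.2/100)·49·0.2213·1000/23.9 = 23.5957
BU:GU = 23.5957/49

0.4815


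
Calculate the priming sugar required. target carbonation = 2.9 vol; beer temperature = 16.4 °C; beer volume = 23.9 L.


residual = 14.695·(0.01821 + 0.09011·e^(−0.04·T));  sugar = (target − residual)·4.0·V
residual = 14.695·(0.01821 + 0.09011·e^(−0.04·16.4)) = 0.9547
sugar = (2.9 − 0.9547)·4.0·23.9

185.9672 g


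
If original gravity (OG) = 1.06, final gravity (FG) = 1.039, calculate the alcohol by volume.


ABV = (OG − FG) · 131.25
ABV = (1.06 − 1.039) · 131.25

2.7563 % ABV


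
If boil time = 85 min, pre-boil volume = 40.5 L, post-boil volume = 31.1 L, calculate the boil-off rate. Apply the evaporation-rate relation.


rate = (V_pre − V_post) / (t_min/60)
rate = (40.5 − 31.1) / (85/60)

6.6353 L/hr


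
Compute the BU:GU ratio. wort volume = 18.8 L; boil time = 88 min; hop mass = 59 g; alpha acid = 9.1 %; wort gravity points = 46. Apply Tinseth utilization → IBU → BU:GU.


U = 1.65·0.000125^(GP/1000)·(1−e^(−0.04t))/4.15;  IBU = (α/100)·m·U·1000/V;  BU:GU = IBU/GP
U = 1.65·0.000125^(46/1000)·(1−e^(−0.04·88))/4.15 = 0.2552
IBU = (9.1/100)·59·0.2552·1000/18.8 = 72.8753
BU:GU = 72.8753/46

1.5842


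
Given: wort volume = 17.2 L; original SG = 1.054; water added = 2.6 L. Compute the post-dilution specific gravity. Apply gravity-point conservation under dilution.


SG_new = 1 + (SG_old − 1)·V_old/(V_old + V_water)
pts = (1.054 − 1)·1000·17.2/(17.2 + 2.6) = 46.9091
SG_new = 1 + 46.9091/1000

1.0469


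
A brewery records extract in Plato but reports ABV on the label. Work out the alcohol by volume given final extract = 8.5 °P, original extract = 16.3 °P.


SG = 259/(259 − P);  ABV = (OG − FG)·131.25
OG = 259/(259 − 16.3) = 1.0672
FG = 259/(259 − 8.5) = 1.0339
ABV = (1.0672 − 1.0339)·131.25

4.3613 % ABV


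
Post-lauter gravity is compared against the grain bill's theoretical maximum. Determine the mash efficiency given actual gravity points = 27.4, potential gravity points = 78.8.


efficiency = actual / potential × 100
efficiency = 27.4 / 78.8 × 100

34.7716 %


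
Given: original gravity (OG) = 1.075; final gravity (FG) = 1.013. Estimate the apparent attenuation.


AA = (OG − FG)/(OG − 1) · 100
AA = (1.075 − 1.013)/(1.075 − 1) · 100

82.6667 %


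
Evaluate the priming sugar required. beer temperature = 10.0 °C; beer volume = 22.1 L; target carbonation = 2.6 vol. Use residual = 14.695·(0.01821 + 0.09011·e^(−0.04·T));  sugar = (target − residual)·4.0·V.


residual = 14.695·(0.01821 + 0.09011·e^(−0.04·10.0)) = 1.1552
sugar = (2.6 − 1.1552)·4.0·22.1

127.7193 g


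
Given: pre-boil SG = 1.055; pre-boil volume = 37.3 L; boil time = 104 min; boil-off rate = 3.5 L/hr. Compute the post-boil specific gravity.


V_post = V_pre − rate·(t/60);  SG_post = 1 + (SG_pre−1)·V_pre/V_post
V_post = 37.3 − 3.5·(104/60) = 31.2333
SG_post = 1 + (1.055 − 1)·37.3/31.2333

1.0657


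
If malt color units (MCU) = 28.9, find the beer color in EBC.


SRM = 1.4922·MCU^0.6859;  EBC = SRM·1.97
SRM = 1.4922·28.9^0.6859 = 14.9919
EBC = 14.9919·1.97

29.5341 EBC


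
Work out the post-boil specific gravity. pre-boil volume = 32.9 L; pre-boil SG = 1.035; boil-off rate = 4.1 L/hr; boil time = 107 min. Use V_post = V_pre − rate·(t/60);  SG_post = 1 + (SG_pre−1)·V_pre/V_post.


V_post = 32.9 − 4.1·(107/60) = 25.5883
SG_post = 1 + (1.035 − 1)·32.9/25.5883

1.0450


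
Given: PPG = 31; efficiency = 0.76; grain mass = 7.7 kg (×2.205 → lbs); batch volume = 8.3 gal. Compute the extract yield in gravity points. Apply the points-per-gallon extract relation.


points = lbs × PPG × eff / vol
lbs = 7.7 × 2.205 = 16.9785
points = 16.9785 × 31 × 0.76 / 8.3

48.1944 points


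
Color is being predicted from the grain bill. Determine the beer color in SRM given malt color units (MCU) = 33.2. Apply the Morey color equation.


SRM = 1.4922 · MCU^0.6859
SRM = 1.4922 · 33.2^0.6859

16.4883 SRM


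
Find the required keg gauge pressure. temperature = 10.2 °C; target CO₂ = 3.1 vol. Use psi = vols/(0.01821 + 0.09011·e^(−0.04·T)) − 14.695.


psi = 3.1/(0.01821 + 0.09011·e^(−0.04·10.2)) − 14.695

24.9818 psi


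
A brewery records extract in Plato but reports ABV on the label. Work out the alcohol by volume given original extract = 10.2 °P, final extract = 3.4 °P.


SG = 259/(259 − P);  ABV = (OG − FG)·131.25
OG = 259/(259 − 10.2) = 1.0410
FG = 259/(259 − 3.4) = 1.0133
ABV = (1.0410 − 1.0133)·131.25

3.6349 % ABV


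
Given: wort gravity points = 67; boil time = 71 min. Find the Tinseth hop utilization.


U = 1.65·0.000125^(GP/1000) · (1 − e^(−0.04·t))/4.15
bigness = 1.65·0.000125^(67/1000) = 0.9036
boil_factor = (1 − e^(−0.04·71))/4.15 = 0.2269
U = 0.9036 · 0.2269

0.2050


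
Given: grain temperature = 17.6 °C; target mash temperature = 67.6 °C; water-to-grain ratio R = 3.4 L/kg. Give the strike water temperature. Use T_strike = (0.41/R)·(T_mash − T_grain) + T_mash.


T_strike = (0.41/3.4)·(67.6 − 17.6) + 67.6

73.6294 °C


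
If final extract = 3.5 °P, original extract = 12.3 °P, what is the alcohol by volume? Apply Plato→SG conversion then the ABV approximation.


SG = 259/(259 − P);  ABV = (OG − FG)·131.25
OG = 259/(259 − 12.3) = 1.0499
FG = 259/(259 − 3.5) = 1.0137
ABV = (1.0499 − 1.0137)·131.25

4.7459 % ABV


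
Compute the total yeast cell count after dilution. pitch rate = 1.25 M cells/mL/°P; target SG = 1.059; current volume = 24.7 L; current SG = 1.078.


V_w = V·((SG_c−1)/(SG_t−1)−1);  °P = 259 − 259/SG_t;  cells = rate·(V+V_w)·°P
V_w = 24.7·((1.078−1)/(1.059−1)−1) = 7.9542
V_final = 24.7 + 7.9542 = 32.6542
°P = 259 − 259/1.059 = 14.4297
cells = 1.25·32.6542·14.4297

588.9865 billion cells


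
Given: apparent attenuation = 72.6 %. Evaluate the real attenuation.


RA = AA · 0.8192
RA = 72.6 · 0.8192

59.4739 %


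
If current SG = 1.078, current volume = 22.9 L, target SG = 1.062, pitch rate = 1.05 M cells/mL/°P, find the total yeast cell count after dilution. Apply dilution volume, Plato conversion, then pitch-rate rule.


V_w = V·((SG_c−1)/(SG_t−1)−1);  °P = 259 − 259/SG_t;  cells = rate·(V+V_w)·°P
V_w = 22.9·((1.078−1)/(1.062−1)−1) = 5.9097
V_final = 22.9 + 5.9097 = 28.8097
°P = 259 − 259/1.062 = 15.1205
cells = 1.05·28.8097·15.1205

457.3984 billion cells


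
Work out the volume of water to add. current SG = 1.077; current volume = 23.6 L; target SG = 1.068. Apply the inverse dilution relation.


V_water = V·((SG_curr − 1)/(SG_target − 1) − 1)
V_water = 23.6·((1.077 − 1)/(1.068 − 1) − 1)

3.1235 L


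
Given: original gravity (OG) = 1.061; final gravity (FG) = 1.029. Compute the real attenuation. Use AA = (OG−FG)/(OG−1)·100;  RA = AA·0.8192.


AA = (1.061 − 1.029)/(1.061 − 1)·100 = 52.4590
RA = 52.4590·0.8192

42.9744 %


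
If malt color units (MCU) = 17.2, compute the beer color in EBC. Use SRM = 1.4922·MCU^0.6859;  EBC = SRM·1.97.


SRM = 1.4922·17.2^0.6859 = 10.5021
EBC = 10.5021·1.97

20.6891 EBC


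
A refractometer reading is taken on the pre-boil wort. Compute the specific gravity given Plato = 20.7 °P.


SG = 259/(259 − P)
SG = 259/(259 − 20.7)

1.0869


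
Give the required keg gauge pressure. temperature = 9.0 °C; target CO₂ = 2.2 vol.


psi = vols/(0.01821 + 0.09011·e^(−0.04·T)) − 14.695
psi = 2.2/(0.01821 + 0.09011·e^(−0.04·9.0)) − 14.695

12.4395 psi


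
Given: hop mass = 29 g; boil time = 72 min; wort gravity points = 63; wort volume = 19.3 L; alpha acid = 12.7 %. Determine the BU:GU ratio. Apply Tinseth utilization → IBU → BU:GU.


U = 1.65·0.000125^(GP/1000)·(1−e^(−0.04t))/4.15;  IBU = (α/100)·m·U·1000/V;  BU:GU = IBU/GP
U = 1.65·0.000125^(63/1000)·(1−e^(−0.04·72))/4.15 = 0.2130
IBU = (12.7/100)·29·0.2130·1000/19.3 = 40.6533
BU:GU = 40.6533/63

0.6453


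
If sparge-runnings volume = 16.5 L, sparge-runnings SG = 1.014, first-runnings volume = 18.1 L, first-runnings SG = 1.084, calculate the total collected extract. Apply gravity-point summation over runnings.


total = Σ (SG_i − 1)·1000·V_i
first = (1.084 − 1)·1000·18.1 = 1520.4000
sparge = (1.014 − 1)·1000·16.5 = 231.0000
total = 1520.4000 + 231.0000

1751.4000 gravity·L


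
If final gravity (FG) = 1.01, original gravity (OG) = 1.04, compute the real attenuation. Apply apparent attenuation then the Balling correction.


AA = (OG−FG)/(OG−1)·100;  RA = AA·0.8192
AA = (1.04 − 1.01)/(1.04 − 1)·100 = 75.0000
RA = 75.0000·0.8192

61.4400 %


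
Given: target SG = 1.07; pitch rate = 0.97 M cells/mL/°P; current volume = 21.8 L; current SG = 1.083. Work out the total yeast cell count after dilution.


V_w = V·((SG_c−1)/(SG_t−1)−1);  °P = 259 − 259/SG_t;  cells = rate·(V+V_w)·°P
V_w = 21.8·((1.083−1)/(1.07−1)−1) = 4.0486
V_final = 21.8 + 4.0486 = 25.8486
°P = 259 − 259/1.07 = 16.9439
cells = 0.97·25.8486·16.9439

424.8370 billion cells


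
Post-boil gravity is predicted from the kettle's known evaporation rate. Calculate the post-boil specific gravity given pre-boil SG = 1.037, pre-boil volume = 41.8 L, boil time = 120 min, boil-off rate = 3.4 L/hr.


V_post = V_pre − rate·(t/60);  SG_post = 1 + (SG_pre−1)·V_pre/V_post
V_post = 41.8 − 3.4·(120/60) = 35.0000
SG_post = 1 + (1.037 − 1)·41.8/35.0000

1.0442
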